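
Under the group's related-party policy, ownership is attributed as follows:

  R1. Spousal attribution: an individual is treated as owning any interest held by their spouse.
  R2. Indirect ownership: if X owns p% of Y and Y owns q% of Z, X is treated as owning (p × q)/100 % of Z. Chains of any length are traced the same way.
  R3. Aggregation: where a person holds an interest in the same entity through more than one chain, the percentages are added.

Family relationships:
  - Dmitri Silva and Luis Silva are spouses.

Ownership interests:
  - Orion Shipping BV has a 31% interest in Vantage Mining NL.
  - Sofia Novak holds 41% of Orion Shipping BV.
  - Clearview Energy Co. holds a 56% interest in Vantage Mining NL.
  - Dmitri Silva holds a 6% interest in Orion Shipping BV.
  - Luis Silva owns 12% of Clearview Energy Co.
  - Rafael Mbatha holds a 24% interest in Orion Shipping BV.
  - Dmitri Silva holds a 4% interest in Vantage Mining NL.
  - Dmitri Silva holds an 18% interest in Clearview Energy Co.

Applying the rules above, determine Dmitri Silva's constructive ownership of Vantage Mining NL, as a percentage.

22.66%

By spousal attribution (R1), Dmitri Silva is treated as also owning Luis Silva's interest in Clearview Energy Co, giving 18% + 12% = 30%.
Chain via Clearview Energy Co. (R2): 30% × 56% = 16.8% of Vantage Mining NL.
Chain via Orion Shipping BV (R2): 6% × 31% = 1.86% of Vantage Mining NL.
Direct interest in Vantage Mining NL: 4%.
Aggregating (R3): 16.8% + 1.86% + 4% = 22.66%.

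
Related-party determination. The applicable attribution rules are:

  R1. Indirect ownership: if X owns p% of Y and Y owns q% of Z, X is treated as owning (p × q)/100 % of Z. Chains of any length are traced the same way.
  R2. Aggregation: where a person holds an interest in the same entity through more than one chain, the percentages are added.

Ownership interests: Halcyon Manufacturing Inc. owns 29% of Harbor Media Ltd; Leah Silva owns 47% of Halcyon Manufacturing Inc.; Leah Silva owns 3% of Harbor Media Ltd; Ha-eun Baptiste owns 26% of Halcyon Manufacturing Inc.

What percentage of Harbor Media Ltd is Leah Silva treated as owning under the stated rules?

Chain via Halcyon Manufacturing Inc. (R1): 47% × 29% = 13.63% of Harbor Media Ltd.
Direct interest in Harbor Media Ltd: 3%.
Aggregating (R2): 13.63% + 3% = 16.63%.

16.63%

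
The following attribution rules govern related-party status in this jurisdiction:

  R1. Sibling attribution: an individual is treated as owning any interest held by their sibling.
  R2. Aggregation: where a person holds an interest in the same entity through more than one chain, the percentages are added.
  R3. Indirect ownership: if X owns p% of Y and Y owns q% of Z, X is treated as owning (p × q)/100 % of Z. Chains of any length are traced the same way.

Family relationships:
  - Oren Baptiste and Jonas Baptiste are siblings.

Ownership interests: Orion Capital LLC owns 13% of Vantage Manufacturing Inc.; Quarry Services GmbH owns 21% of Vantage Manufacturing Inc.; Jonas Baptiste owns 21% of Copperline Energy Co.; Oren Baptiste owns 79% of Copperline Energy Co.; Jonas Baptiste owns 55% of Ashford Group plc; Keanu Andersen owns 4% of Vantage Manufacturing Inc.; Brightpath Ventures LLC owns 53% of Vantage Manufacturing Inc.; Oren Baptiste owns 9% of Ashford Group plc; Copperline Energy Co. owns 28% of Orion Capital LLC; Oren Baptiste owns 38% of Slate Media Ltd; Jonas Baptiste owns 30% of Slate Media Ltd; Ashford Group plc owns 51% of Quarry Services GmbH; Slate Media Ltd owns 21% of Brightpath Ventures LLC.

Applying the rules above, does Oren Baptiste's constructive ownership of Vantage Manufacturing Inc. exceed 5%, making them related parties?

Yes

By sibling attribution (R1), Oren Baptiste is treated as also owning Jonas Baptiste's interest in Ashford Group plc, giving 9% + 55% = 64%.
By sibling attribution (R1), Oren Baptiste is treated as also owning Jonas Baptiste's interest in Copperline Energy Co, giving 79% + 21% = 100%.
By sibling attribution (R1), Oren Baptiste is treated as also owning Jonas Baptiste's interest in Slate Media Ltd, giving 38% + 30% = 68%.
Chain via Ashford Group plc → Quarry Services GmbH (R3): 64% × 51% × 21% = 6.8544% of Vantage Manufacturing Inc.
Chain via Copperline Energy Co. → Orion Capital LLC (R3): 100% × 28% × 13% = 3.64% of Vantage Manufacturing Inc.
Chain via Slate Media Ltd → Brightpath Ventures LLC (R3): 68% × 21% × 53% = 7.5684% of Vantage Manufacturing Inc.
Aggregating (R2): 6.8544% + 3.64% + 7.5684% = 18.0628%.
18.0628% exceeds the 5% threshold, so Oren is a related party to Vantage Manufacturing Inc.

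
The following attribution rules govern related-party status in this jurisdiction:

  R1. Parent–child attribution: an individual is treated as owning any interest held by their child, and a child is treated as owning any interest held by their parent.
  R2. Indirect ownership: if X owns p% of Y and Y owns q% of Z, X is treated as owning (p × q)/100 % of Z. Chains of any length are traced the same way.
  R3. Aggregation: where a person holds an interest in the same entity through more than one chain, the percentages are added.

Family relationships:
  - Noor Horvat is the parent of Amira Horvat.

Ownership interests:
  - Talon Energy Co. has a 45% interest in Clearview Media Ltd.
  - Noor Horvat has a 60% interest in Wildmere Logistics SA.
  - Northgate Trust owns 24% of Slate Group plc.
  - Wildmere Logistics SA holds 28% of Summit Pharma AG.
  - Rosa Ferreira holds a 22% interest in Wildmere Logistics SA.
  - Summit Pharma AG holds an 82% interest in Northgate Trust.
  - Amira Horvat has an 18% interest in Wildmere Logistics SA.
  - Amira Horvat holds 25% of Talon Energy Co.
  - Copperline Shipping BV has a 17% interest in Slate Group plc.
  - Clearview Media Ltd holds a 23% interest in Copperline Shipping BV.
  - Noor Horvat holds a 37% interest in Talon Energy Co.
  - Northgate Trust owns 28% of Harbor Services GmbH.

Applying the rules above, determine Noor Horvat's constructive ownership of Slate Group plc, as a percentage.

5.389002%

By parent–child attribution (R1), Noor Horvat is treated as also owning Amira Horvat's interest in Wildmere Logistics SA, giving 60% + 18% = 78%.
By parent–child attribution (R1), Noor Horvat is treated as also owning Amira Horvat's interest in Talon Energy Co, giving 37% + 25% = 62%.
Chain via Wildmere Logistics SA → Summit Pharma AG → Northgate Trust (R2): 78% × 28% × 82% × 24% = 4.298112% of Slate Group plc.
Chain via Talon Energy Co. → Clearview Media Ltd → Copperline Shipping BV (R2): 62% × 45% × 23% × 17% = 1.09089% of Slate Group plc.
Aggregating (R3): 4.298112% + 1.09089% = 5.389002%.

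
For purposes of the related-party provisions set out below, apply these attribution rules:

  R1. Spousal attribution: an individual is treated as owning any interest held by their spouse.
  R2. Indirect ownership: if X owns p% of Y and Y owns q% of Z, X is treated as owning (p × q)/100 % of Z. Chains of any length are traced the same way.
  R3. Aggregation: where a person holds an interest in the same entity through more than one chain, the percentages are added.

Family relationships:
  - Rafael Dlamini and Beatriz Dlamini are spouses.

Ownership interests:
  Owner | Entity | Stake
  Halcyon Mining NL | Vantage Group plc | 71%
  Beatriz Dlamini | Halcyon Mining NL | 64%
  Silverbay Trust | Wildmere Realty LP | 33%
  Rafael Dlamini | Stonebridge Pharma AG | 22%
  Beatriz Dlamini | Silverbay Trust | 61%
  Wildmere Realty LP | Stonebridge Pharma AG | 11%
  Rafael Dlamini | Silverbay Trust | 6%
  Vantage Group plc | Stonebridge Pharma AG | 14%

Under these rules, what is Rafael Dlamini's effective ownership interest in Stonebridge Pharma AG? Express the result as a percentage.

By spousal attribution (R1), Rafael Dlamini is treated as also owning Beatriz Dlamini's interest in Silverbay Trust, giving 6% + 61% = 67%.
By spousal attribution (R1), Rafael Dlamini is treated as owning Beatriz Dlamini's 64% interest in Halcyon Mining NL.
Chain via Silverbay Trust → Wildmere Realty LP (R2): 67% × 33% × 11% = 2.4321% of Stonebridge Pharma AG.
Direct interest in Stonebridge Pharma AG: 22%.
Chain via Halcyon Mining NL → Vantage Group plc (R2): 64% × 71% × 14% = 6.3616% of Stonebridge Pharma AG.
Aggregating (R3): 2.4321% + 22% + 6.3616% = 30.7937%.

30.7937%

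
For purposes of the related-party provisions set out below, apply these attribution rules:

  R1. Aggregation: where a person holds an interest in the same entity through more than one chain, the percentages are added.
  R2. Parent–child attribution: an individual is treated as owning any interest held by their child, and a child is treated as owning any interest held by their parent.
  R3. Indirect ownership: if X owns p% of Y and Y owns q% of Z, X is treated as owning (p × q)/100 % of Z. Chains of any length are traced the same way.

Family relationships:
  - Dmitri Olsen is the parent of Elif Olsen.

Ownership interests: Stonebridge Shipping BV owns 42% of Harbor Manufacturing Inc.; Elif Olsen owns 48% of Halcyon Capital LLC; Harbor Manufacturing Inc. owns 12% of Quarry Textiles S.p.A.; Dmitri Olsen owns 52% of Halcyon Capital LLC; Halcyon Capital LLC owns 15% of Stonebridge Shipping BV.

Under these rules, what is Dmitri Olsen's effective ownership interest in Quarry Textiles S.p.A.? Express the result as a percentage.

0.756%

By parent–child attribution (R2), Dmitri Olsen is treated as also owning Elif Olsen's interest in Halcyon Capital LLC, giving 52% + 48% = 100%.
Chain via Halcyon Capital LLC → Stonebridge Shipping BV → Harbor Manufacturing Inc. (R3): 100% × 15% × 42% × 12% = 0.756% of Quarry Textiles S.p.A.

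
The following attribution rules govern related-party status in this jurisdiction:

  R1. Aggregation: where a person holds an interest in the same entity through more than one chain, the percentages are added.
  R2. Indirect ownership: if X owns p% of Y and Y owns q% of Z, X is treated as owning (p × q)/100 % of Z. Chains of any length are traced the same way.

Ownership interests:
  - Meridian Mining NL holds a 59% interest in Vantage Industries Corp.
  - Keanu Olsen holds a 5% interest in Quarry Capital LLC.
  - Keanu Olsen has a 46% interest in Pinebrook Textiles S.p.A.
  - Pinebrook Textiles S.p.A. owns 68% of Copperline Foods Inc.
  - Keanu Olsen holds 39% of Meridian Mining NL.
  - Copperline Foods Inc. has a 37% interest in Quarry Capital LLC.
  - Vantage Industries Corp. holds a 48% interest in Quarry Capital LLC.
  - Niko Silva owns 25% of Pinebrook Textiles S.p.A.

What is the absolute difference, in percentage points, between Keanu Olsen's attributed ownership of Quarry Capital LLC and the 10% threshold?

17.6184

Chain via Meridian Mining NL → Vantage Industries Corp. (R2): 39% × 59% × 48% = 11.0448% of Quarry Capital LLC.
Chain via Pinebrook Textiles S.p.A. → Copperline Foods Inc. (R2): 46% × 68% × 37% = 11.5736% of Quarry Capital LLC.
Direct interest in Quarry Capital LLC: 5%.
Aggregating (R1): 11.0448% + 11.5736% + 5% = 27.6184%.
27.6184% exceeds the 10% threshold by 17.6184 percentage points.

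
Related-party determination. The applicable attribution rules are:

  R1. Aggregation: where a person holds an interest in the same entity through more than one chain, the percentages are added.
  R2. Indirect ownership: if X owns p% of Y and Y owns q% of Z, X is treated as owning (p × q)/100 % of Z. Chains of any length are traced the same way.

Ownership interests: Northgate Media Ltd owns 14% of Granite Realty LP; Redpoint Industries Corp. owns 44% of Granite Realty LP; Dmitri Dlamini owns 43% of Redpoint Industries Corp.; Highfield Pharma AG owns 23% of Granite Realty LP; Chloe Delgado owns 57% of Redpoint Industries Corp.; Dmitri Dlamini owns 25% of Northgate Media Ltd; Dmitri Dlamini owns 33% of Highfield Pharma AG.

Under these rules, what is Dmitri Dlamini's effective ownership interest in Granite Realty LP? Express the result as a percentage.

Chain via Highfield Pharma AG (R2): 33% × 23% = 7.59% of Granite Realty LP.
Chain via Northgate Media Ltd (R2): 25% × 14% = 3.5% of Granite Realty LP.
Chain via Redpoint Industries Corp. (R2): 43% × 44% = 18.92% of Granite Realty LP.
Aggregating (R1): 7.59% + 3.5% + 18.92% = 30.01%.

30.01%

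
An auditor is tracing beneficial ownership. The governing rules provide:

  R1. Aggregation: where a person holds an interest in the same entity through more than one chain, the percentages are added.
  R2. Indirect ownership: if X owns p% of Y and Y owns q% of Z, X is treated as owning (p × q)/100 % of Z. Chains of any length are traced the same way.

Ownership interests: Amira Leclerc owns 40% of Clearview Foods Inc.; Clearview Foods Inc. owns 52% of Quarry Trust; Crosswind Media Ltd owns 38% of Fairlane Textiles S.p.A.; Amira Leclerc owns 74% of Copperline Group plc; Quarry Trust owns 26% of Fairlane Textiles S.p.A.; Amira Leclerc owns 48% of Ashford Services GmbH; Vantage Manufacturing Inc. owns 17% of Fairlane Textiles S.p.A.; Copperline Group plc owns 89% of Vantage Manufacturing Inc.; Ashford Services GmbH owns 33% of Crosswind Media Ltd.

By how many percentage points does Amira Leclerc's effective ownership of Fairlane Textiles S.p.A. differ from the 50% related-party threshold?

27.3766

Chain via Clearview Foods Inc. → Quarry Trust (R2): 40% × 52% × 26% = 5.408% of Fairlane Textiles S.p.A.
Chain via Copperline Group plc → Vantage Manufacturing Inc. (R2): 74% × 89% × 17% = 11.1962% of Fairlane Textiles S.p.A.
Chain via Ashford Services GmbH → Crosswind Media Ltd (R2): 48% × 33% × 38% = 6.0192% of Fairlane Textiles S.p.A.
Aggregating (R1): 5.408% + 11.1962% + 6.0192% = 22.6234%.
22.6234% falls short of the 50% threshold by 27.3766 percentage points.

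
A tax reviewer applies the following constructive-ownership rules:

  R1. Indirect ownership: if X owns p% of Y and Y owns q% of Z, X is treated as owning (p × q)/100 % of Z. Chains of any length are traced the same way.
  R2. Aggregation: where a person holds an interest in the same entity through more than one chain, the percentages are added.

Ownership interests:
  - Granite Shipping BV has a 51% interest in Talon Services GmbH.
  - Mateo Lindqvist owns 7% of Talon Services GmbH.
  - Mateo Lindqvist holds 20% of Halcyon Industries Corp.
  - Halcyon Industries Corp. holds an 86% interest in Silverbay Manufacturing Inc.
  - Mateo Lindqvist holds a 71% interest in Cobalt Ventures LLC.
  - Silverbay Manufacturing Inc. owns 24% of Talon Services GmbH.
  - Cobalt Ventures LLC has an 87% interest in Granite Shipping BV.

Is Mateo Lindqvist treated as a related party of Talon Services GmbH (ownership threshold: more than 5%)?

Chain via Halcyon Industries Corp. → Silverbay Manufacturing Inc. (R1): 20% × 86% × 24% = 4.128% of Talon Services GmbH.
Chain via Cobalt Ventures LLC → Granite Shipping BV (R1): 71% × 87% × 51% = 31.5027% of Talon Services GmbH.
Direct interest in Talon Services GmbH: 7%.
Aggregating (R2): 4.128% + 31.5027% + 7% = 42.6307%.
42.6307% exceeds the 5% threshold, so Mateo is a related party to Talon Services GmbH.

Yes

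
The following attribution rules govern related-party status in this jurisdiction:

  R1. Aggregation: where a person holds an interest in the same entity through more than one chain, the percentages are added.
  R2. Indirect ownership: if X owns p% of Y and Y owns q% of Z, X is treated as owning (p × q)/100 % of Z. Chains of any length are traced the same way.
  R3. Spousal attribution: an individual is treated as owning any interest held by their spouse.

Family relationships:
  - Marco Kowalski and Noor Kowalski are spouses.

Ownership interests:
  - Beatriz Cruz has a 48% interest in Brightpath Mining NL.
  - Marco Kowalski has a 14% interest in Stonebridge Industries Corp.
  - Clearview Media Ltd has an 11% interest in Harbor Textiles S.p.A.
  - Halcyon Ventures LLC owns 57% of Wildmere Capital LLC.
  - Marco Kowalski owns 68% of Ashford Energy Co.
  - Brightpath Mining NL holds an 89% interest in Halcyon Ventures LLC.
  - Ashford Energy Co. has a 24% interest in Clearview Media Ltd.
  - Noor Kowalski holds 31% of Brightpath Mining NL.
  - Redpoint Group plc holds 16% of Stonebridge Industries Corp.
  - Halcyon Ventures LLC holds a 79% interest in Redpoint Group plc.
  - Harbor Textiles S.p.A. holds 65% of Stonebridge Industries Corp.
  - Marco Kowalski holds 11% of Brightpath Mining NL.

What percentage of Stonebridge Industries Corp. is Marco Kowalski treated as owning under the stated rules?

By spousal attribution (R3), Marco Kowalski is treated as also owning Noor Kowalski's interest in Brightpath Mining NL, giving 11% + 31% = 42%.
Chain via Brightpath Mining NL → Halcyon Ventures LLC → Redpoint Group plc (R2): 42% × 89% × 79% × 16% = 4.724832% of Stonebridge Industries Corp.
Chain via Ashford Energy Co. → Clearview Media Ltd → Harbor Textiles S.p.A. (R2): 68% × 24% × 11% × 65% = 1.16688% of Stonebridge Industries Corp.
Direct interest in Stonebridge Industries Corp: 14%.
Aggregating (R1): 4.724832% + 1.16688% + 14% = 19.891712%.

19.891712%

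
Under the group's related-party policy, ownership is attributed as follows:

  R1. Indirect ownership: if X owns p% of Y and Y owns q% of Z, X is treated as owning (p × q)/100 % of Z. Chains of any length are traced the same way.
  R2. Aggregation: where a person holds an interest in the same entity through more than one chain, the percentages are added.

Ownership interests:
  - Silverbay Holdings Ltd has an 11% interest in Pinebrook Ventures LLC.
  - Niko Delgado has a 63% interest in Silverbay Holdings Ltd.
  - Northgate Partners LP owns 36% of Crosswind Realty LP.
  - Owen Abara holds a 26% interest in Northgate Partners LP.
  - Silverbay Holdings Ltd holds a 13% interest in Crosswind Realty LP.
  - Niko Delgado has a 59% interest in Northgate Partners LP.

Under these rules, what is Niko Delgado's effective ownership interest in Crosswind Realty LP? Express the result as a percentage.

29.43%

Chain via Northgate Partners LP (R1): 59% × 36% = 21.24% of Crosswind Realty LP.
Chain via Silverbay Holdings Ltd (R1): 63% × 13% = 8.19% of Crosswind Realty LP.
Aggregating (R2): 21.24% + 8.19% = 29.43%.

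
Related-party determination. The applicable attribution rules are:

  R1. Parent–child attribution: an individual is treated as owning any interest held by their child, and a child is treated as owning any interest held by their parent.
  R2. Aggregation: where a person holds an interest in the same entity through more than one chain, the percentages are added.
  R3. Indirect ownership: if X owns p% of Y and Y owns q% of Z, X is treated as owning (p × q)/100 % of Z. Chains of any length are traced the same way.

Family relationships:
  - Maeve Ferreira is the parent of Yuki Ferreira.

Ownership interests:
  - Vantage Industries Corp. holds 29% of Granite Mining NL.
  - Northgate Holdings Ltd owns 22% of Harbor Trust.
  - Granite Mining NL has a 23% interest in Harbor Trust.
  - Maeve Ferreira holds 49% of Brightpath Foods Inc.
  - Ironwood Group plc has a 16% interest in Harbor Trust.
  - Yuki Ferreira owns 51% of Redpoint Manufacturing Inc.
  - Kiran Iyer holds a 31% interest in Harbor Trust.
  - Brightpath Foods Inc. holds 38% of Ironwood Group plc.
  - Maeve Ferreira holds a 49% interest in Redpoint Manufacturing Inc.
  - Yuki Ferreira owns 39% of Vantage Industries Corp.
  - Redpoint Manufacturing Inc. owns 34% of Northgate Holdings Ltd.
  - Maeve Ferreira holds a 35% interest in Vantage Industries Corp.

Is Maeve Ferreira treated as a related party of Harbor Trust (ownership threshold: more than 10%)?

By parent–child attribution (R1), Maeve Ferreira is treated as also owning Yuki Ferreira's interest in Redpoint Manufacturing Inc, giving 49% + 51% = 100%.
By parent–child attribution (R1), Maeve Ferreira is treated as also owning Yuki Ferreira's interest in Vantage Industries Corp, giving 35% + 39% = 74%.
Chain via Redpoint Manufacturing Inc. → Northgate Holdings Ltd (R3): 100% × 34% × 22% = 7.48% of Harbor Trust.
Chain via Vantage Industries Corp. → Granite Mining NL (R3): 74% × 29% × 23% = 4.9358% of Harbor Trust.
Chain via Brightpath Foods Inc. → Ironwood Group plc (R3): 49% × 38% × 16% = 2.9792% of Harbor Trust.
Aggregating (R2): 7.48% + 4.9358% + 2.9792% = 15.395%.
15.395% exceeds the 10% threshold, so Maeve is a related party to Harbor Trust.

Yes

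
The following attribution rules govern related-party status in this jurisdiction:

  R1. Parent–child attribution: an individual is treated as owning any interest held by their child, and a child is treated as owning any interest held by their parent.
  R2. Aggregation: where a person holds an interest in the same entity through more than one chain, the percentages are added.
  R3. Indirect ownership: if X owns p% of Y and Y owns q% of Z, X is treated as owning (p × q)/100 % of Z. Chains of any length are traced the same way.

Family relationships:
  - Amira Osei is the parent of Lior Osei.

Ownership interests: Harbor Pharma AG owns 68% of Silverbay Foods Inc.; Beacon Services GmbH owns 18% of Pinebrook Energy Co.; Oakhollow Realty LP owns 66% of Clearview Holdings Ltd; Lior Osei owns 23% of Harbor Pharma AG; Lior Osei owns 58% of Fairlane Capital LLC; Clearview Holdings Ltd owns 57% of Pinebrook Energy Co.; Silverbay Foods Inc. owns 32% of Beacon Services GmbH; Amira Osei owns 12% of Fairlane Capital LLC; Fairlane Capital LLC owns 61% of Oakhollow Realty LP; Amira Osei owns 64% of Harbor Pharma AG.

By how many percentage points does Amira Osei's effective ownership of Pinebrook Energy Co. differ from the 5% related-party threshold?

By parent–child attribution (R1), Amira Osei is treated as also owning Lior Osei's interest in Fairlane Capital LLC, giving 12% + 58% = 70%.
By parent–child attribution (R1), Amira Osei is treated as also owning Lior Osei's interest in Harbor Pharma AG, giving 64% + 23% = 87%.
Chain via Fairlane Capital LLC → Oakhollow Realty LP → Clearview Holdings Ltd (R3): 70% × 61% × 66% × 57% = 16.06374% of Pinebrook Energy Co.
Chain via Harbor Pharma AG → Silverbay Foods Inc. → Beacon Services GmbH (R3): 87% × 68% × 32% × 18% = 3.407616% of Pinebrook Energy Co.
Aggregating (R2): 16.06374% + 3.407616% = 19.471356%.
19.471356% exceeds the 5% threshold by 14.471356 percentage points.

14.471356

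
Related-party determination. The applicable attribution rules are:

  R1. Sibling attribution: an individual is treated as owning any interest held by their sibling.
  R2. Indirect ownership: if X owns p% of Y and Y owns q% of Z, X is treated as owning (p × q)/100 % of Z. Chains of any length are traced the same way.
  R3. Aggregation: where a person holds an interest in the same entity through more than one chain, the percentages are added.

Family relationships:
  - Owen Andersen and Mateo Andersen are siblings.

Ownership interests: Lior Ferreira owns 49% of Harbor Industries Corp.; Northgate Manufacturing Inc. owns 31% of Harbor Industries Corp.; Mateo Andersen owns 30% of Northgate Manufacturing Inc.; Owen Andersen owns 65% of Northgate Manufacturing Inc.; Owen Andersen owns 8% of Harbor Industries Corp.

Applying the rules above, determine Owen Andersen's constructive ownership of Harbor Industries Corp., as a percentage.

By sibling attribution (R1), Owen Andersen is treated as also owning Mateo Andersen's interest in Northgate Manufacturing Inc, giving 65% + 30% = 95%.
Chain via Northgate Manufacturing Inc. (R2): 95% × 31% = 29.45% of Harbor Industries Corp.
Direct interest in Harbor Industries Corp: 8%.
Aggregating (R3): 29.45% + 8% = 37.45%.

37.45%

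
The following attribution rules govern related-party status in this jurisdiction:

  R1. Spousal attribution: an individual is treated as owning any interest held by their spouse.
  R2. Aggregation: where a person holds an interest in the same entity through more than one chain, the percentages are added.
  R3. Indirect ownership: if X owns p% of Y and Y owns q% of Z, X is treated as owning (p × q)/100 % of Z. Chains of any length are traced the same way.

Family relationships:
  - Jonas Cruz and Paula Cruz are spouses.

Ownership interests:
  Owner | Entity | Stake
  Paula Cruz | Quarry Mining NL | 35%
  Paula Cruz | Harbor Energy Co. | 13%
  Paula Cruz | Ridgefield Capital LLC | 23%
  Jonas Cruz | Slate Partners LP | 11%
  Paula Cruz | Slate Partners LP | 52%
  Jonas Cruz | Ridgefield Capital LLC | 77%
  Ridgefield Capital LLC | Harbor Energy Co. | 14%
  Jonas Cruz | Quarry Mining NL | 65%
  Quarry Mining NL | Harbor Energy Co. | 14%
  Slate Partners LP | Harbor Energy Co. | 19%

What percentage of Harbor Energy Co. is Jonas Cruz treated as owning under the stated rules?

By spousal attribution (R1), Jonas Cruz is treated as also owning Paula Cruz's interest in Ridgefield Capital LLC, giving 77% + 23% = 100%.
By spousal attribution (R1), Jonas Cruz is treated as also owning Paula Cruz's interest in Slate Partners LP, giving 11% + 52% = 63%.
By spousal attribution (R1), Jonas Cruz is treated as also owning Paula Cruz's interest in Quarry Mining NL, giving 65% + 35% = 100%.
By spousal attribution (R1), Jonas Cruz is treated as owning Paula Cruz's 13% interest in Harbor Energy Co.
Chain via Ridgefield Capital LLC (R3): 100% × 14% = 14% of Harbor Energy Co.
Chain via Slate Partners LP (R3): 63% × 19% = 11.97% of Harbor Energy Co.
Chain via Quarry Mining NL (R3): 100% × 14% = 14% of Harbor Energy Co.
Direct interest in Harbor Energy Co: 13%.
Aggregating (R2): 14% + 11.97% + 14% + 13% = 52.97%.

52.97%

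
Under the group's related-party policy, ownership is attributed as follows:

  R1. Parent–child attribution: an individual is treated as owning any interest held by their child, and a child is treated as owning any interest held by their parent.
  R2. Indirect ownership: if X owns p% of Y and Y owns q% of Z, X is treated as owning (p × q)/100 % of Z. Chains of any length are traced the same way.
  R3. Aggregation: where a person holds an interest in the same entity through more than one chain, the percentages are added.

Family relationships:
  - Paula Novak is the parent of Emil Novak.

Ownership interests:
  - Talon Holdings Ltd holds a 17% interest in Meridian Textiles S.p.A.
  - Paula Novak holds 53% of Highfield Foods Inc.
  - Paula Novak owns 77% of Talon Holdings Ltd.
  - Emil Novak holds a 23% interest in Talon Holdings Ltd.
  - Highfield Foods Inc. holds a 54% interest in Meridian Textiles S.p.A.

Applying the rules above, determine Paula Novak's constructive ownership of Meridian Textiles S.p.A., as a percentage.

45.62%

By parent–child attribution (R1), Paula Novak is treated as also owning Emil Novak's interest in Talon Holdings Ltd, giving 77% + 23% = 100%.
Chain via Talon Holdings Ltd (R2): 100% × 17% = 17% of Meridian Textiles S.p.A.
Chain via Highfield Foods Inc. (R2): 53% × 54% = 28.62% of Meridian Textiles S.p.A.
Aggregating (R3): 17% + 28.62% = 45.62%.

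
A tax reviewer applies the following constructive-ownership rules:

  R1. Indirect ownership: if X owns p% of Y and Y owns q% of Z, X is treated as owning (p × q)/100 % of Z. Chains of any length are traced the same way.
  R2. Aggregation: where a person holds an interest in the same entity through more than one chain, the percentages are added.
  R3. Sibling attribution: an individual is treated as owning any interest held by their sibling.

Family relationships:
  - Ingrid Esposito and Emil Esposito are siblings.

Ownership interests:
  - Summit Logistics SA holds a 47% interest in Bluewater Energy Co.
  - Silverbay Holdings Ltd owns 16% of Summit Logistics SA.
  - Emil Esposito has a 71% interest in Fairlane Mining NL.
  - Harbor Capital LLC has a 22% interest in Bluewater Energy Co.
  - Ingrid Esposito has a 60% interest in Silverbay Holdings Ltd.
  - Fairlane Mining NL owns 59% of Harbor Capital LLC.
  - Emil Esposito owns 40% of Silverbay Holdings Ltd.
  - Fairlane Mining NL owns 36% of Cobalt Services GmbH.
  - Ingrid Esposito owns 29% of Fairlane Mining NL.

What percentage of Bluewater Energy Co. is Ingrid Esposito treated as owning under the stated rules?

20.5%

By sibling attribution (R3), Ingrid Esposito is treated as also owning Emil Esposito's interest in Fairlane Mining NL, giving 29% + 71% = 100%.
By sibling attribution (R3), Ingrid Esposito is treated as also owning Emil Esposito's interest in Silverbay Holdings Ltd, giving 60% + 40% = 100%.
Chain via Fairlane Mining NL → Harbor Capital LLC (R1): 100% × 59% × 22% = 12.98% of Bluewater Energy Co.
Chain via Silverbay Holdings Ltd → Summit Logistics SA (R1): 100% × 16% × 47% = 7.52% of Bluewater Energy Co.
Aggregating (R2): 12.98% + 7.52% = 20.5%.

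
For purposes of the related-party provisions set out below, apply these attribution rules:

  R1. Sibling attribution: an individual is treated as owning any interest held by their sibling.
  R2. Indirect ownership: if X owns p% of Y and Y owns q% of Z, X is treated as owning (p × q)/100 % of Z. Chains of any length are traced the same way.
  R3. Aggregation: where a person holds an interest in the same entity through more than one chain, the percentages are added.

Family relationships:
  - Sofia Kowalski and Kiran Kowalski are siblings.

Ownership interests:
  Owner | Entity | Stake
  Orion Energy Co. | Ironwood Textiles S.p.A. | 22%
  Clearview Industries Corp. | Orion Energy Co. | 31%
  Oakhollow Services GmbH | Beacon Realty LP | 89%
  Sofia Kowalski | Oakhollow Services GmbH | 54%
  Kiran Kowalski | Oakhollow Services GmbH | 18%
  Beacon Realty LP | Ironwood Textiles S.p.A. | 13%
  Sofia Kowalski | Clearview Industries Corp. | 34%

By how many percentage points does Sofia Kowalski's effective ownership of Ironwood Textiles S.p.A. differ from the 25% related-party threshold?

By sibling attribution (R1), Sofia Kowalski is treated as also owning Kiran Kowalski's interest in Oakhollow Services GmbH, giving 54% + 18% = 72%.
Chain via Oakhollow Services GmbH → Beacon Realty LP (R2): 72% × 89% × 13% = 8.3304% of Ironwood Textiles S.p.A.
Chain via Clearview Industries Corp. → Orion Energy Co. (R2): 34% × 31% × 22% = 2.3188% of Ironwood Textiles S.p.A.
Aggregating (R3): 8.3304% + 2.3188% = 10.6492%.
10.6492% falls short of the 25% threshold by 14.3508 percentage points.

14.3508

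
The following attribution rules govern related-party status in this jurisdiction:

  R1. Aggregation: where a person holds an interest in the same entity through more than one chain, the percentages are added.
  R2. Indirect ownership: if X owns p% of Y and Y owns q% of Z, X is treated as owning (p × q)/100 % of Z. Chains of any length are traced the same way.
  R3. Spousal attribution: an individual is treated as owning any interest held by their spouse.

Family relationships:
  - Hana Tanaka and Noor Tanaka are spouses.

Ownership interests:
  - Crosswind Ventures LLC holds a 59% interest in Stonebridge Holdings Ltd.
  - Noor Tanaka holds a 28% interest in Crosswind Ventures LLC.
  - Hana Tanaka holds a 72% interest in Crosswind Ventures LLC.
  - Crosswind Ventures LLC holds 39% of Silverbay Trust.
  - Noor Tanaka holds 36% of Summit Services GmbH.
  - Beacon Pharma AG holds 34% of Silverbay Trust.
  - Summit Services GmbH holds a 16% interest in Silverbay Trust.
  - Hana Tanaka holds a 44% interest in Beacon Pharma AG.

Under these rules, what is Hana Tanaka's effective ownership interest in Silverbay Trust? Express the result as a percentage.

59.72%

By spousal attribution (R3), Hana Tanaka is treated as also owning Noor Tanaka's interest in Crosswind Ventures LLC, giving 72% + 28% = 100%.
By spousal attribution (R3), Hana Tanaka is treated as owning Noor Tanaka's 36% interest in Summit Services GmbH.
Chain via Beacon Pharma AG (R2): 44% × 34% = 14.96% of Silverbay Trust.
Chain via Crosswind Ventures LLC (R2): 100% × 39% = 39% of Silverbay Trust.
Chain via Summit Services GmbH (R2): 36% × 16% = 5.76% of Silverbay Trust.
Aggregating (R1): 14.96% + 39% + 5.76% = 59.72%.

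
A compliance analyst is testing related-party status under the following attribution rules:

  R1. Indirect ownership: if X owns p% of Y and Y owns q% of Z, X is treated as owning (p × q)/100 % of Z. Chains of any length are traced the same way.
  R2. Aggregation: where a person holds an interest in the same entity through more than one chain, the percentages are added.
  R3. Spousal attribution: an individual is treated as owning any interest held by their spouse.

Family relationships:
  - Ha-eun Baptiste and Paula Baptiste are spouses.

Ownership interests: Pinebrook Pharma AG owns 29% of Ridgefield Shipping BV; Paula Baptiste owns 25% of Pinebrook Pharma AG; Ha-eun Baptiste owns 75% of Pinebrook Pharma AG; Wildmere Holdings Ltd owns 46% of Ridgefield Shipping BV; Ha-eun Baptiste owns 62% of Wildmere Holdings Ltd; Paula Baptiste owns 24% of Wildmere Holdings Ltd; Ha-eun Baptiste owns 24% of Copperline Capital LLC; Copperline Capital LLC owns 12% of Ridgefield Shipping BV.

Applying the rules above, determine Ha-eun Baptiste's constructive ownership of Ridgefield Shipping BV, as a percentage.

By spousal attribution (R3), Ha-eun Baptiste is treated as also owning Paula Baptiste's interest in Wildmere Holdings Ltd, giving 62% + 24% = 86%.
By spousal attribution (R3), Ha-eun Baptiste is treated as also owning Paula Baptiste's interest in Pinebrook Pharma AG, giving 75% + 25% = 100%.
Chain via Copperline Capital LLC (R1): 24% × 12% = 2.88% of Ridgefield Shipping BV.
Chain via Wildmere Holdings Ltd (R1): 86% × 46% = 39.56% of Ridgefield Shipping BV.
Chain via Pinebrook Pharma AG (R1): 100% × 29% = 29% of Ridgefield Shipping BV.
Aggregating (R2): 2.88% + 39.56% + 29% = 71.44%.

71.44%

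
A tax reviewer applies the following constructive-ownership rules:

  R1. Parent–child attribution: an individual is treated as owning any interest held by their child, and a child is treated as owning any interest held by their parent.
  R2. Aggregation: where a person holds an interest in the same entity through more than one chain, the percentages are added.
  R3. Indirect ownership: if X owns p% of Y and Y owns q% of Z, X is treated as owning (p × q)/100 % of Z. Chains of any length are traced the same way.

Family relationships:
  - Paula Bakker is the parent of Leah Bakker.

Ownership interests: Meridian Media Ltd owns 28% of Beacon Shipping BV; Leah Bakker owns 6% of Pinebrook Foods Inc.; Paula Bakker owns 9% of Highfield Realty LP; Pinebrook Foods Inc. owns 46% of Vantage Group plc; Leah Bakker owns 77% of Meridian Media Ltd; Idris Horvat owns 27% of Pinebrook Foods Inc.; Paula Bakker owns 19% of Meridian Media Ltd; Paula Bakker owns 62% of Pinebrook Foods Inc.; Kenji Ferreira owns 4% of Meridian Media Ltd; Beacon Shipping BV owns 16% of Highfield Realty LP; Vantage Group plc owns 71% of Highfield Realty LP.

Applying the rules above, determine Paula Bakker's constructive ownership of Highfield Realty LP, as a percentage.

By parent–child attribution (R1), Paula Bakker is treated as also owning Leah Bakker's interest in Pinebrook Foods Inc, giving 62% + 6% = 68%.
By parent–child attribution (R1), Paula Bakker is treated as also owning Leah Bakker's interest in Meridian Media Ltd, giving 19% + 77% = 96%.
Chain via Pinebrook Foods Inc. → Vantage Group plc (R3): 68% × 46% × 71% = 22.2088% of Highfield Realty LP.
Chain via Meridian Media Ltd → Beacon Shipping BV (R3): 96% × 28% × 16% = 4.3008% of Highfield Realty LP.
Direct interest in Highfield Realty LP: 9%.
Aggregating (R2): 22.2088% + 4.3008% + 9% = 35.5096%.

35.5096%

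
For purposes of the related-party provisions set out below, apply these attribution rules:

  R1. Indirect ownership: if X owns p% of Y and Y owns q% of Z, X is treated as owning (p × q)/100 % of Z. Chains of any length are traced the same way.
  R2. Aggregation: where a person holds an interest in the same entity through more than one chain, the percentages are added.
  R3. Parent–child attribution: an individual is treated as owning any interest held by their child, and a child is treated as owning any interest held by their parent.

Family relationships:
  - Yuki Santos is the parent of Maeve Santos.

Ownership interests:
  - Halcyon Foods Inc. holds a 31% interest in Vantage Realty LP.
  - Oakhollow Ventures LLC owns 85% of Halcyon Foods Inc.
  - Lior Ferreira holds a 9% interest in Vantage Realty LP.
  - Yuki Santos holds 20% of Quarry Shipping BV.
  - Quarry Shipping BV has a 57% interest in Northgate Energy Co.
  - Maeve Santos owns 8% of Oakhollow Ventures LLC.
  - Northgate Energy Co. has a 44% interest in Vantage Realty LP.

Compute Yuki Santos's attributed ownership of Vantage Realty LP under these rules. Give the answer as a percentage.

7.124%

By parent–child attribution (R3), Yuki Santos is treated as owning Maeve Santos's 8% interest in Oakhollow Ventures LLC.
Chain via Quarry Shipping BV → Northgate Energy Co. (R1): 20% × 57% × 44% = 5.016% of Vantage Realty LP.
Chain via Oakhollow Ventures LLC → Halcyon Foods Inc. (R1): 8% × 85% × 31% = 2.108% of Vantage Realty LP.
Aggregating (R2): 5.016% + 2.108% = 7.124%.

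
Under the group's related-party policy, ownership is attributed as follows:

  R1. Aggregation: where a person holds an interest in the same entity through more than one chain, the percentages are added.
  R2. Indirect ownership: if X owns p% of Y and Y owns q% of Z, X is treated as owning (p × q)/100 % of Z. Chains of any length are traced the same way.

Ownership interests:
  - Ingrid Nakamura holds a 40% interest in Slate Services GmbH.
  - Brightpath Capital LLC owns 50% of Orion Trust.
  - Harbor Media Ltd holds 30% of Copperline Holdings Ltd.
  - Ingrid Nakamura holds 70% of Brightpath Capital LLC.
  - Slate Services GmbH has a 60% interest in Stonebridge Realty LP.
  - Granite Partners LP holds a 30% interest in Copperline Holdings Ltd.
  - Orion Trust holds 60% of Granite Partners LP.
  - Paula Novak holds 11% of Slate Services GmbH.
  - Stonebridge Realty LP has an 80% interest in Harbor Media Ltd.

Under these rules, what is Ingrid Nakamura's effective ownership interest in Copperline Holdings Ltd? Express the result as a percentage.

12.06%

Chain via Slate Services GmbH → Stonebridge Realty LP → Harbor Media Ltd (R2): 40% × 60% × 80% × 30% = 5.76% of Copperline Holdings Ltd.
Chain via Brightpath Capital LLC → Orion Trust → Granite Partners LP (R2): 70% × 50% × 60% × 30% = 6.3% of Copperline Holdings Ltd.
Aggregating (R1): 5.76% + 6.3% = 12.06%.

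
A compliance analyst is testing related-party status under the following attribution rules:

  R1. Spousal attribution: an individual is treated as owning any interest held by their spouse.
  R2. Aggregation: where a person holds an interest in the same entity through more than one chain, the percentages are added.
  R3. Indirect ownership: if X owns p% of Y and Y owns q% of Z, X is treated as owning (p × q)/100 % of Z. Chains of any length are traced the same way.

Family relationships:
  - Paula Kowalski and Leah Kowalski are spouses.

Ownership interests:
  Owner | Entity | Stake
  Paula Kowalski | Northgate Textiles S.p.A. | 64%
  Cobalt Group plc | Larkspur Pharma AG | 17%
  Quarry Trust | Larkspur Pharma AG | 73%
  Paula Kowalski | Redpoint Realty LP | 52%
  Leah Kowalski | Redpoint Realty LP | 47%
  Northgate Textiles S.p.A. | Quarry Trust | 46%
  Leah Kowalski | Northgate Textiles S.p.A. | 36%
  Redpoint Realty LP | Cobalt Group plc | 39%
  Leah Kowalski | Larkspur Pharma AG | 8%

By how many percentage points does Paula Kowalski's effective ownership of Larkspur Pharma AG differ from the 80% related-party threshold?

31.8563

By spousal attribution (R1), Paula Kowalski is treated as also owning Leah Kowalski's interest in Redpoint Realty LP, giving 52% + 47% = 99%.
By spousal attribution (R1), Paula Kowalski is treated as also owning Leah Kowalski's interest in Northgate Textiles S.p.A, giving 64% + 36% = 100%.
By spousal attribution (R1), Paula Kowalski is treated as owning Leah Kowalski's 8% interest in Larkspur Pharma AG.
Chain via Redpoint Realty LP → Cobalt Group plc (R3): 99% × 39% × 17% = 6.5637% of Larkspur Pharma AG.
Chain via Northgate Textiles S.p.A. → Quarry Trust (R3): 100% × 46% × 73% = 33.58% of Larkspur Pharma AG.
Direct interest in Larkspur Pharma AG: 8%.
Aggregating (R2): 6.5637% + 33.58% + 8% = 48.1437%.
48.1437% falls short of the 80% threshold by 31.8563 percentage points.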